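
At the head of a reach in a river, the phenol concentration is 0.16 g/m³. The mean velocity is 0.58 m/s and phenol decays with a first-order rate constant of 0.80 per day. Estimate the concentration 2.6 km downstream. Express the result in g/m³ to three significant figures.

0.153 g/m³

Travel time t = 2.6 km / 0.58 m/s = 2600/0.58 = 4483 s = 0.05188 d.
First-order decay: C = 0.16·exp(−0.80·0.05188) = 0.16·0.9593 = 0.1535 g/m³.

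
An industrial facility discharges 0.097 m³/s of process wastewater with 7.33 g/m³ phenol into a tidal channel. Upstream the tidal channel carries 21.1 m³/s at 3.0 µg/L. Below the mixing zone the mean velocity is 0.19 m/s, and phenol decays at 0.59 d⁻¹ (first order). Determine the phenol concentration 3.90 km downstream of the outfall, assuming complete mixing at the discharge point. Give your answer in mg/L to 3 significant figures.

0.0318 mg/L

3.0 µg/L = 0.003 mg/L.
After complete mixing, C₀ = (0.097·7.33 + 21.1·0.003) / 21.2 = 0.03653 mg/L.
Travel time t = 3900 m / 0.19 m/s = 2.053e+04 s = 0.2376 d.
C = 0.03653·exp(−0.59·0.2376) = 0.03653·0.8692 = 0.03175 mg/L.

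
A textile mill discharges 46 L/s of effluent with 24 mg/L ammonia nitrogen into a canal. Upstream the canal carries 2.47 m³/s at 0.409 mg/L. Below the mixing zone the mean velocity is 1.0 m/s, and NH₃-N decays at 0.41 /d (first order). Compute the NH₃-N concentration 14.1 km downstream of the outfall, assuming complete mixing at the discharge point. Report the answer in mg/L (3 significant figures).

0.786 mg/L

46 L/s = 0.046 m³/s.
After complete mixing, C₀ = (0.046·24 + 2.47·0.409) / 2.516 = 0.8403 mg/L.
Travel time t = 1.41e+04 m / 1.0 m/s = 1.41e+04 s = 0.1632 d.
C = 0.8403·exp(−0.41·0.1632) = 0.8403·0.9353 = 0.7859 mg/L.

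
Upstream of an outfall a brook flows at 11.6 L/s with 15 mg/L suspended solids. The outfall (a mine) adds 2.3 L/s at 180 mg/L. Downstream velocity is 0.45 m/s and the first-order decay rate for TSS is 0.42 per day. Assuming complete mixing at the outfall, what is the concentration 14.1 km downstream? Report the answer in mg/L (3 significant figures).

36.3 mg/L

2.3 L/s = 0.0023 m³/s.
11.6 L/s = 0.0116 m³/s.
After complete mixing, C₀ = (0.0023·180 + 0.0116·15) / 0.0139 = 42.3 mg/L.
Travel time t = 1.41e+04 m / 0.45 m/s = 3.133e+04 s = 0.3627 d.
C = 42.3·exp(−0.42·0.3627) = 42.3·0.8587 = 36.33 mg/L.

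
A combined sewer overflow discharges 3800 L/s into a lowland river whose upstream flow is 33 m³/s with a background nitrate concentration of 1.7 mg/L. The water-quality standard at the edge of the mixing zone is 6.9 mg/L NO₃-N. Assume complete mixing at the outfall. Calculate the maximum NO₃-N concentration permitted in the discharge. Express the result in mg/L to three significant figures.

52.1 mg/L

3800 L/s = 3.8 m³/s.
Mass balance: 6.9·36.8 = 3.8·Cₑ + 33·1.7.
Cₑ = (253.9 − 56.1) / 3.8 = 52.06 mg/L.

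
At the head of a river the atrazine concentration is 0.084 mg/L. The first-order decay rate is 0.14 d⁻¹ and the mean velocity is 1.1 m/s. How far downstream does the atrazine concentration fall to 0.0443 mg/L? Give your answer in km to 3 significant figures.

From C = C₀·e^(−kt), t = ln(C₀/C)/k = ln(0.084/0.0443)/0.14 = 0.6398/0.14 = 4.57 d.
Distance = v·t = 1.1 m/s × 3.949e+05 s = 4.344e+05 m = 434.4 km.

434 km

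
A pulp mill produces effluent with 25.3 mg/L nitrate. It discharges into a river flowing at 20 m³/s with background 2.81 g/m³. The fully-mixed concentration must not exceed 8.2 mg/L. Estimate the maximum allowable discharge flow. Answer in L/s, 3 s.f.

6300 L/s

Mass balance at complete mixing: C_std·(Q_w + Q_r) = Q_w·C_e + Q_r·C_b.
Rearranging, Q_w = Q_r·(C_std − C_b)/(C_e − C_std) = 20·(8.2 − 2.81) / (25.3 − 8.2) = 6.304 m³/s.
= 6304 L/s.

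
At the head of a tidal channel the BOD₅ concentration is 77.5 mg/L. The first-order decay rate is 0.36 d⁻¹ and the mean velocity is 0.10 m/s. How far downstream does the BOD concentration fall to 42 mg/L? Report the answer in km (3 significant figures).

From C = C₀·e^(−kt), t = ln(C₀/C)/k = ln(77.5/42)/0.36 = 0.6126/0.36 = 1.702 d.
Distance = v·t = 0.10 m/s × 1.47e+05 s = 1.47e+04 m = 14.7 km.

14.7 km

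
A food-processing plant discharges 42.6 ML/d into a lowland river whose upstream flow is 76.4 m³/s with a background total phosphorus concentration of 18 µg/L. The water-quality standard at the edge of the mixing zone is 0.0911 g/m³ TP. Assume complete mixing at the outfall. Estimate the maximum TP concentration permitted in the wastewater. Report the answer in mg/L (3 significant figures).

42.6 ML/d = 0.4931 m³/s.
18 µg/L = 0.018 mg/L.
Mass balance: 0.0911·76.89 = 0.4931·Cₑ + 76.4·0.018.
Cₑ = (7.005 − 1.375) / 0.4931 = 11.42 mg/L.

11.4 mg/L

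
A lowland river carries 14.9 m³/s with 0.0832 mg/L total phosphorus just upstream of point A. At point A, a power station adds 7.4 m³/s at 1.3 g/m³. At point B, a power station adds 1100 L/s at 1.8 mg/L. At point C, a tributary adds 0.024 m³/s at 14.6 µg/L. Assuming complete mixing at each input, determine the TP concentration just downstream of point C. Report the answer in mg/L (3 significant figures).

After input A: C = (14.9·0.0832 + 7.4·1.3) / 22.3 = 0.487 mg/L.
1100 L/s = 1.1 m³/s.
After input B: C = (22.3·0.487 + 1.1·1.8) / 23.4 = 0.5487 mg/L.
14.6 µg/L = 0.0146 mg/L.
After input C: C = (23.4·0.5487 + 0.024·0.0146) / 23.42 = 0.5482 mg/L.

0.548 mg/L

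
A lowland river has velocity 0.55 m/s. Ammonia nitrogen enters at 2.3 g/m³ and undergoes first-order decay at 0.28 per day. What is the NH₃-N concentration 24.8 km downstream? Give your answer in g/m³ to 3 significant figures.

1.99 g/m³

Travel time t = 24.8 km / 0.55 m/s = 2.48e+04/0.55 = 4.509e+04 s = 0.5219 d.
First-order decay: C = 2.3·exp(−0.28·0.5219) = 2.3·0.864 = 1.987 g/m³.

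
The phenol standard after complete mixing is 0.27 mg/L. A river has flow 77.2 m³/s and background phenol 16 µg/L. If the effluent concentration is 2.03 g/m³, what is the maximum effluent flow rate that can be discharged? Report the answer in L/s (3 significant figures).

16 µg/L = 0.016 mg/L.
Mass balance at complete mixing: C_std·(Q_w + Q_r) = Q_w·C_e + Q_r·C_b.
Rearranging, Q_w = Q_r·(C_std − C_b)/(C_e − C_std) = 77.2·(0.27 − 0.016) / (2.03 − 0.27) = 11.14 m³/s.
= 1.114e+04 L/s.

11100 L/s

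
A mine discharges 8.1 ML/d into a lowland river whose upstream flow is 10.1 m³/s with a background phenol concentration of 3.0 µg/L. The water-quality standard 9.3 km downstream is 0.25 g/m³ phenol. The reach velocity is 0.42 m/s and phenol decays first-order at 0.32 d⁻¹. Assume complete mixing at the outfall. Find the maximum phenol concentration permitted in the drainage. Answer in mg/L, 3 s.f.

29.2 mg/L

8.1 ML/d = 0.09375 m³/s.
3.0 µg/L = 0.003 mg/L.
Travel time to the compliance point: t = 9300/0.42 = 2.214e+04 s = 0.2563 d; decay factor exp(−0.32·0.2563) = 0.9213.
So the concentration just after mixing may be at most 0.25/0.9213 = 0.2714 mg/L.
Mass balance: 0.2714·10.19 = 0.09375·Cₑ + 10.1·0.003.
Cₑ = (2.766 − 0.0303) / 0.09375 = 29.18 mg/L.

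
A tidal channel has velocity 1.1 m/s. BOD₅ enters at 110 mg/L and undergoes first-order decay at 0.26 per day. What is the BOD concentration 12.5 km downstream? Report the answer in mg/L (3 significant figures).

106 mg/L

Travel time t = 12.5 km / 1.1 m/s = 1.25e+04/1.1 = 1.136e+04 s = 0.1315 d.
First-order decay: C = 110·exp(−0.26·0.1315) = 110·0.9664 = 106.3 mg/L.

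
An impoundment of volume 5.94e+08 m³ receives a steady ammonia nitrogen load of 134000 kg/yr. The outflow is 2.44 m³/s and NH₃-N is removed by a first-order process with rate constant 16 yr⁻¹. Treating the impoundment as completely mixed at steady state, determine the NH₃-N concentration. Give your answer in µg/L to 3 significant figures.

Outflow Q = 2.44 m³/s × 3.156e+07 s/yr = 7.7e+07 m³/yr.
Steady-state CSTR mass balance: W = Q·C + k·V·C, so C = W/(Q + kV).
Q + kV = 7.7e+07 + 16·5.94e+08 = 9.581e+09 m³/yr.
C = 134000/9.581e+09 = 1.399e-05 kg/m³ = 0.01399 mg/L = 13.99 µg/L.

14.0 µg/L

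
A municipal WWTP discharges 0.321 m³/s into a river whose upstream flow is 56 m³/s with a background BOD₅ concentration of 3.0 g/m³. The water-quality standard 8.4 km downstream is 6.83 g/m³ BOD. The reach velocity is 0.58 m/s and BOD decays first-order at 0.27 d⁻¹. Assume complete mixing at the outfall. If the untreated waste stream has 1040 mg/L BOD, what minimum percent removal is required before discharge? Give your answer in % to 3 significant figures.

Travel time to the compliance point: t = 8400/0.58 = 1.448e+04 s = 0.1676 d; decay factor exp(−0.27·0.1676) = 0.9558.
So the concentration just after mixing may be at most 6.83/0.9558 = 7.146 mg/L.
Mass balance: 7.146·56.32 = 0.321·Cₑ + 56·3.
Cₑ = (402.5 − 168) / 0.321 = 730.5 mg/L.
Required removal = 1 − 730.5/1040 = 29.76 %.

29.8 %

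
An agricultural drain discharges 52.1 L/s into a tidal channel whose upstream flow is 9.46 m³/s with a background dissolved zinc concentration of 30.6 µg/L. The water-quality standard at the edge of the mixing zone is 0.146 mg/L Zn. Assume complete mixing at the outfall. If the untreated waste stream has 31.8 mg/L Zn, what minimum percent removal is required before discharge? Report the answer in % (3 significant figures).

33.6 %

52.1 L/s = 0.0521 m³/s.
30.6 µg/L = 0.0306 mg/L.
Mass balance: 0.146·9.512 = 0.0521·Cₑ + 9.46·0.0306.
Cₑ = (1.389 − 0.2895) / 0.0521 = 21.1 mg/L.
Required removal = 1 − 21.1/31.8 = 33.65 %.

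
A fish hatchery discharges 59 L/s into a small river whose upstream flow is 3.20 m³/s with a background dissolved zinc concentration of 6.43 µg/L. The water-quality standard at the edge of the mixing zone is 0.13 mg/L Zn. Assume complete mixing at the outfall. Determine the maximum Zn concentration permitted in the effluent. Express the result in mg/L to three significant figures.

59 L/s = 0.059 m³/s.
6.43 µg/L = 0.00643 mg/L.
Mass balance: 0.13·3.259 = 0.059·Cₑ + 3.2·0.00643.
Cₑ = (0.4237 − 0.02058) / 0.059 = 6.832 mg/L.

6.83 mg/L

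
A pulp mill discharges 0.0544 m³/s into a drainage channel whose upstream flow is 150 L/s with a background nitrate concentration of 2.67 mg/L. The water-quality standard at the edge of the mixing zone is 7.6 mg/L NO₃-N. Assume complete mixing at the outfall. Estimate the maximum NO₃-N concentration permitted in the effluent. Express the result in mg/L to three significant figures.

21.2 mg/L

150 L/s = 0.15 m³/s.
Mass balance: 7.6·0.2044 = 0.0544·Cₑ + 0.15·2.67.
Cₑ = (1.553 − 0.4005) / 0.0544 = 21.19 mg/L.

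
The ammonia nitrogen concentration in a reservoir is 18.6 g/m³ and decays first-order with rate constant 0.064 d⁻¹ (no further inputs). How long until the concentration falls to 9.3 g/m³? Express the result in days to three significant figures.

10.8 d

t = ln(C₀/C)/k = ln(18.6/9.3)/0.064 = 0.6931/0.064 = 10.83 d.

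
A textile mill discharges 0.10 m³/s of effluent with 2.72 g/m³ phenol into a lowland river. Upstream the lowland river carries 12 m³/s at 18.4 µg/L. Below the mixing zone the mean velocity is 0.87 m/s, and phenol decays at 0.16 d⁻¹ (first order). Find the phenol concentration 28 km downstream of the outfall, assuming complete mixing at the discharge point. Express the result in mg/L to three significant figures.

18.4 µg/L = 0.0184 mg/L.
After complete mixing, C₀ = (0.1·2.72 + 12·0.0184) / 12.1 = 0.04073 mg/L.
Travel time t = 2.8e+04 m / 0.87 m/s = 3.218e+04 s = 0.3725 d.
C = 0.04073·exp(−0.16·0.3725) = 0.04073·0.9421 = 0.03837 mg/L.

0.0384 mg/L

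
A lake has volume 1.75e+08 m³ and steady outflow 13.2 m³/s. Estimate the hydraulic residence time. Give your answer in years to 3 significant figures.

Q = 13.2 m³/s × 3.156e+07 s/yr = 4.166e+08 m³/yr.
Hydraulic residence time τ = V/Q = 1.75e+08/4.166e+08 = 0.4201 yr.

0.420 yr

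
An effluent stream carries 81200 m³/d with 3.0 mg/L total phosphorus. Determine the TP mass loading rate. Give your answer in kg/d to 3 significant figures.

244 kg/d

81200 m³/d = 0.9398 m³/s.
Mass flux = Q·C = 0.9398 m³/s × 3 g/m³ = 2.819 g/s.
= 2.819 g/s × 86.4 = 243.6 kg/d.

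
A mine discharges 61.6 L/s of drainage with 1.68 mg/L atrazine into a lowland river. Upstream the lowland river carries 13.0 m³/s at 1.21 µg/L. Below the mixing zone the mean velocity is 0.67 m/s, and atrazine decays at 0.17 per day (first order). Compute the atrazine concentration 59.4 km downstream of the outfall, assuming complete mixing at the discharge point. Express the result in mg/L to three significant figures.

0.00767 mg/L

61.6 L/s = 0.0616 m³/s.
1.21 µg/L = 0.00121 mg/L.
After complete mixing, C₀ = (0.0616·1.68 + 13·0.00121) / 13.06 = 0.009127 mg/L.
Travel time t = 5.94e+04 m / 0.67 m/s = 8.866e+04 s = 1.026 d.
C = 0.009127·exp(−0.17·1.026) = 0.009127·0.8399 = 0.007666 mg/L.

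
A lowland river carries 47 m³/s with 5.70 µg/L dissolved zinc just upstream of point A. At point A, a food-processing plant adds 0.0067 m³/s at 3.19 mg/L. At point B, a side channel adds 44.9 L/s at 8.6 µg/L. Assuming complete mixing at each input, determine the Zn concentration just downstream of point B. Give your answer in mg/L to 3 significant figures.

0.00616 mg/L

5.70 µg/L = 0.0057 mg/L.
After input A: C = (47·0.0057 + 0.0067·3.19) / 47.01 = 0.006154 mg/L.
44.9 L/s = 0.0449 m³/s.
8.6 µg/L = 0.0086 mg/L.
After input B: C = (47.01·0.006154 + 0.0449·0.0086) / 47.05 = 0.006156 mg/L.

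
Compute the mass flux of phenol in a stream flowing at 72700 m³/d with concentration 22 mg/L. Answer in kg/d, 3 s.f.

72700 m³/d = 0.8414 m³/s.
Mass flux = Q·C = 0.8414 m³/s × 22 g/m³ = 18.51 g/s.
= 18.51 g/s × 86.4 = 1599 kg/d.

1600 kg/d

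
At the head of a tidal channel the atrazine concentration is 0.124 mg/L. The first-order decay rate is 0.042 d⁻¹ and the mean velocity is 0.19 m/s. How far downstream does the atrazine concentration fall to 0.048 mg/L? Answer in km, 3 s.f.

From C = C₀·e^(−kt), t = ln(C₀/C)/k = ln(0.124/0.048)/0.042 = 0.9491/0.042 = 22.6 d.
Distance = v·t = 0.19 m/s × 1.952e+06 s = 3.71e+05 m = 371 km.

371 km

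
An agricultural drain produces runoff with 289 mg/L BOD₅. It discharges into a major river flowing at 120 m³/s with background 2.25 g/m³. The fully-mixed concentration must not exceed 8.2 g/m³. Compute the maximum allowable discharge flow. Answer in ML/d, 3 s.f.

Mass balance at complete mixing: C_std·(Q_w + Q_r) = Q_w·C_e + Q_r·C_b.
Rearranging, Q_w = Q_r·(C_std − C_b)/(C_e − C_std) = 120·(8.2 − 2.25) / (289 − 8.2) = 2.543 m³/s.
= 219.7 ML/d.

220 ML/d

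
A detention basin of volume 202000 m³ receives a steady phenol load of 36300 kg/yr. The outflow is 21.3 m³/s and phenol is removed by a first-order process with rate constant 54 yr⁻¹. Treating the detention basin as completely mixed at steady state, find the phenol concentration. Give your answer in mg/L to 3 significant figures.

Outflow Q = 21.3 m³/s × 3.156e+07 s/yr = 6.722e+08 m³/yr.
Steady-state CSTR mass balance: W = Q·C + k·V·C, so C = W/(Q + kV).
Q + kV = 6.722e+08 + 54·202000 = 6.831e+08 m³/yr.
C = 36300/6.831e+08 = 5.314e-05 kg/m³ = 0.05314 mg/L.

0.0531 mg/L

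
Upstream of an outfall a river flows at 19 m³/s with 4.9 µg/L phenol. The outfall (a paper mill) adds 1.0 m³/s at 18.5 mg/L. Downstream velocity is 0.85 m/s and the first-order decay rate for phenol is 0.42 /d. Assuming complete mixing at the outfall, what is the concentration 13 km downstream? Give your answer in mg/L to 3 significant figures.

0.863 mg/L

4.9 µg/L = 0.0049 mg/L.
After complete mixing, C₀ = (1·18.5 + 19·0.0049) / 20 = 0.9297 mg/L.
Travel time t = 1.3e+04 m / 0.85 m/s = 1.529e+04 s = 0.177 d.
C = 0.9297·exp(−0.42·0.177) = 0.9297·0.9284 = 0.863 mg/L.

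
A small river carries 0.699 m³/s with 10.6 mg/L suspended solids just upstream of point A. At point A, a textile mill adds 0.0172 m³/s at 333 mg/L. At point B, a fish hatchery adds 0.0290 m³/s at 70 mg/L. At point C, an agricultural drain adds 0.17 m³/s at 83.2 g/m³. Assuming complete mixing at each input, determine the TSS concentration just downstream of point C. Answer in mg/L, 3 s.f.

After input A: C = (0.699·10.6 + 0.0172·333) / 0.7162 = 18.34 mg/L.
After input B: C = (0.7162·18.34 + 0.029·70) / 0.7452 = 20.35 mg/L.
After input C: C = (0.7452·20.35 + 0.17·83.2) / 0.9152 = 32.03 mg/L.

32.0 mg/L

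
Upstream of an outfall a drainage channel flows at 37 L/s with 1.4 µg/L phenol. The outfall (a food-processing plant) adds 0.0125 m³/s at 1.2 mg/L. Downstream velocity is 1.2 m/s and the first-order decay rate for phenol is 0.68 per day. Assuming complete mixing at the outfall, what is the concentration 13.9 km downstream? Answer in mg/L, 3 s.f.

0.278 mg/L

37 L/s = 0.037 m³/s.
1.4 µg/L = 0.0014 mg/L.
After complete mixing, C₀ = (0.0125·1.2 + 0.037·0.0014) / 0.0495 = 0.3041 mg/L.
Travel time t = 1.39e+04 m / 1.2 m/s = 1.158e+04 s = 0.1341 d.
C = 0.3041·exp(−0.68·0.1341) = 0.3041·0.9129 = 0.2776 mg/L.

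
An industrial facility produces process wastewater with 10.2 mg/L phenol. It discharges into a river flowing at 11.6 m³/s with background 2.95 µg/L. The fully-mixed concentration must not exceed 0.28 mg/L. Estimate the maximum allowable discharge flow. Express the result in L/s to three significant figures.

324 L/s

2.95 µg/L = 0.00295 mg/L.
Mass balance at complete mixing: C_std·(Q_w + Q_r) = Q_w·C_e + Q_r·C_b.
Rearranging, Q_w = Q_r·(C_std − C_b)/(C_e − C_std) = 11.6·(0.28 − 0.00295) / (10.2 − 0.28) = 0.324 m³/s.
= 324 L/s.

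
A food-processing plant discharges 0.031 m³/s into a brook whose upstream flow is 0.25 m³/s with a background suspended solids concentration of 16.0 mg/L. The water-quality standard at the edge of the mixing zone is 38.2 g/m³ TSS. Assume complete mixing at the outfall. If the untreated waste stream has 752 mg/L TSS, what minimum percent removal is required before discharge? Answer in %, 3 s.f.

Mass balance: 38.2·0.281 = 0.031·Cₑ + 0.25·16.
Cₑ = (10.73 − 4) / 0.031 = 217.2 mg/L.
Required removal = 1 − 217.2/752 = 71.11 %.

71.1 %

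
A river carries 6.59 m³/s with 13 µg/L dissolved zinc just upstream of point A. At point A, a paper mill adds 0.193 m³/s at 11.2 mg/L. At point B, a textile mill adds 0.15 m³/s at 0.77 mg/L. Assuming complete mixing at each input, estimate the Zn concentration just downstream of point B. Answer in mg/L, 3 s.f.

13 µg/L = 0.013 mg/L.
After input A: C = (6.59·0.013 + 0.193·11.2) / 6.783 = 0.3313 mg/L.
After input B: C = (6.783·0.3313 + 0.15·0.77) / 6.933 = 0.3408 mg/L.

0.341 mg/L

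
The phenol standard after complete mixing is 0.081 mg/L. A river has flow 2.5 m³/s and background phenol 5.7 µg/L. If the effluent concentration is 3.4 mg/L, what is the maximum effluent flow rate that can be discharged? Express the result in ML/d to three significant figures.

4.90 ML/d

5.7 µg/L = 0.0057 mg/L.
Mass balance at complete mixing: C_std·(Q_w + Q_r) = Q_w·C_e + Q_r·C_b.
Rearranging, Q_w = Q_r·(C_std − C_b)/(C_e − C_std) = 2.5·(0.081 − 0.0057) / (3.4 − 0.081) = 0.05672 m³/s.
= 4.901 ML/d.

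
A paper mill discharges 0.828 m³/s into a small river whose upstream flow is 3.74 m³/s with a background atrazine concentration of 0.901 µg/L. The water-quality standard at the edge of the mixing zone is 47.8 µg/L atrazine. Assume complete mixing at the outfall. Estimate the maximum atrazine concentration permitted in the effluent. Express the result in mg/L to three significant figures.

0.901 µg/L = 0.000901 mg/L.
47.8 µg/L = 0.0478 mg/L.
Mass balance: 0.0478·4.568 = 0.828·Cₑ + 3.74·0.000901.
Cₑ = (0.2184 − 0.00337) / 0.828 = 0.2596 mg/L.

0.260 mg/L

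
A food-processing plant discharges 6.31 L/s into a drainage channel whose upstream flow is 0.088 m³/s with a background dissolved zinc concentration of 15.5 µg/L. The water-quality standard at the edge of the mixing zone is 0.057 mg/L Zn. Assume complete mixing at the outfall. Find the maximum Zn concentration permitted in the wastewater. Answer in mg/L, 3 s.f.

0.636 mg/L

6.31 L/s = 0.00631 m³/s.
15.5 µg/L = 0.0155 mg/L.
Mass balance: 0.057·0.09431 = 0.00631·Cₑ + 0.088·0.0155.
Cₑ = (0.005376 − 0.001364) / 0.00631 = 0.6358 mg/L.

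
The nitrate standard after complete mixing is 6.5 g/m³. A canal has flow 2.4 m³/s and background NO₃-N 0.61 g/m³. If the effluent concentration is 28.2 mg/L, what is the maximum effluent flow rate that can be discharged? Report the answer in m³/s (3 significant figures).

Mass balance at complete mixing: C_std·(Q_w + Q_r) = Q_w·C_e + Q_r·C_b.
Rearranging, Q_w = Q_r·(C_std − C_b)/(C_e − C_std) = 2.4·(6.5 − 0.61) / (28.2 − 6.5) = 0.6514 m³/s.

0.651 m³/s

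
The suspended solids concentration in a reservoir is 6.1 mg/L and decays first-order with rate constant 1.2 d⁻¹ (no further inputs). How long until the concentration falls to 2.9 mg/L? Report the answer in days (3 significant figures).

0.620 d

t = ln(C₀/C)/k = ln(6.1/2.9)/1.2 = 0.7436/1.2 = 0.6196 d.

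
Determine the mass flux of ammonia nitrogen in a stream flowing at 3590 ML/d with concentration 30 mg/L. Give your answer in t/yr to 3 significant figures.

39300 t/yr

3590 ML/d = 41.55 m³/s.
Mass flux = Q·C = 41.55 m³/s × 30 g/m³ = 1247 g/s.
= 1247 g/s × 31.56 = 3.934e+04 t/yr.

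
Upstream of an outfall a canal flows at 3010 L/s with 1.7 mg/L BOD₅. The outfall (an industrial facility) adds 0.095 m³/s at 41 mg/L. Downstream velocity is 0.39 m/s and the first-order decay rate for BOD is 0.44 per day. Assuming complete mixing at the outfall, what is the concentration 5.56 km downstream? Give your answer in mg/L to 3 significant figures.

2.70 mg/L

3010 L/s = 3.01 m³/s.
After complete mixing, C₀ = (0.095·41 + 3.01·1.7) / 3.105 = 2.902 mg/L.
Travel time t = 5560 m / 0.39 m/s = 1.426e+04 s = 0.165 d.
C = 2.902·exp(−0.44·0.165) = 2.902·0.93 = 2.699 mg/L.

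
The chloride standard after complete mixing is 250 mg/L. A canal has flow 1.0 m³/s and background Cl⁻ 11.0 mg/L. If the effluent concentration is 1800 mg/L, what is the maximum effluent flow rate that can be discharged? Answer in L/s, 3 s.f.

154 L/s

Mass balance at complete mixing: C_std·(Q_w + Q_r) = Q_w·C_e + Q_r·C_b.
Rearranging, Q_w = Q_r·(C_std − C_b)/(C_e − C_std) = 1.0·(250 − 11) / (1800 − 250) = 0.1542 m³/s.
= 154.2 L/s.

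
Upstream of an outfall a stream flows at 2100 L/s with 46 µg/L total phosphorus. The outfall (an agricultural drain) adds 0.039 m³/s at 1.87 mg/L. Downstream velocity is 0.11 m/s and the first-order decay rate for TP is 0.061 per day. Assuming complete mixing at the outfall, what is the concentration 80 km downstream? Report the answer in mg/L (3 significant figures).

2100 L/s = 2.1 m³/s.
46 µg/L = 0.046 mg/L.
After complete mixing, C₀ = (0.039·1.87 + 2.1·0.046) / 2.139 = 0.07926 mg/L.
Travel time t = 8e+04 m / 0.11 m/s = 7.273e+05 s = 8.418 d.
C = 0.07926·exp(−0.061·8.418) = 0.07926·0.5984 = 0.04743 mg/L.

0.0474 mg/L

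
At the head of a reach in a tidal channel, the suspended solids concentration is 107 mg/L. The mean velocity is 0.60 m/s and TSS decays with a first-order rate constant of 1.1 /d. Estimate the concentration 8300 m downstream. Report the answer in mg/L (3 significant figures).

Travel time t = 8300 m / 0.60 m/s = 8300/0.60 = 1.383e+04 s = 0.1601 d.
First-order decay: C = 107·exp(−1.1·0.1601) = 107·0.8385 = 89.72 mg/L.

89.7 mg/L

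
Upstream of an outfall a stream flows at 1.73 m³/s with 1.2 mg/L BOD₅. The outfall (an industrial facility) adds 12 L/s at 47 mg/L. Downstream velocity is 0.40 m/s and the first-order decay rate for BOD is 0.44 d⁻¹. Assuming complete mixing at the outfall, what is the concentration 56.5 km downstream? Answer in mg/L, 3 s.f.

0.738 mg/L

12 L/s = 0.012 m³/s.
After complete mixing, C₀ = (0.012·47 + 1.73·1.2) / 1.742 = 1.515 mg/L.
Travel time t = 5.65e+04 m / 0.40 m/s = 1.412e+05 s = 1.635 d.
C = 1.515·exp(−0.44·1.635) = 1.515·0.4871 = 0.7382 mg/L.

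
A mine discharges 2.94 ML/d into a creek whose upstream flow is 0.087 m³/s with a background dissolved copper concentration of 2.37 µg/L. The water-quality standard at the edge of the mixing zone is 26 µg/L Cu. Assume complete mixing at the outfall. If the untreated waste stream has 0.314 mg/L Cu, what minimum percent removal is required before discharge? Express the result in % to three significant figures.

2.94 ML/d = 0.03403 m³/s.
2.37 µg/L = 0.00237 mg/L.
26 µg/L = 0.026 mg/L.
Mass balance: 0.026·0.121 = 0.03403·Cₑ + 0.087·0.00237.
Cₑ = (0.003147 − 0.0002062) / 0.03403 = 0.08642 mg/L.
Required removal = 1 − 0.08642/0.314 = 72.48 %.

72.5 %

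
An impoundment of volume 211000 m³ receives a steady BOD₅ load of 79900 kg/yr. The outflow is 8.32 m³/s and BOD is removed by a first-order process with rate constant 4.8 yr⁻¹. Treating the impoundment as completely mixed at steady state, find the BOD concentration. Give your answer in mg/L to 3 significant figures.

Outflow Q = 8.32 m³/s × 3.156e+07 s/yr = 2.626e+08 m³/yr.
Steady-state CSTR mass balance: W = Q·C + k·V·C, so C = W/(Q + kV).
Q + kV = 2.626e+08 + 4.8·211000 = 2.636e+08 m³/yr.
C = 79900/2.636e+08 = 0.0003031 kg/m³ = 0.3031 mg/L.

0.303 mg/L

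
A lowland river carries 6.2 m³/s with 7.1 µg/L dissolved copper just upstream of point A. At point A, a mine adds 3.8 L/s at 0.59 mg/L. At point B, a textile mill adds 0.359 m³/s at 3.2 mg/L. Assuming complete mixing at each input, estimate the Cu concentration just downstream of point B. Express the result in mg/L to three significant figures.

0.182 mg/L

7.1 µg/L = 0.0071 mg/L.
3.8 L/s = 0.0038 m³/s.
After input A: C = (6.2·0.0071 + 0.0038·0.59) / 6.204 = 0.007457 mg/L.
After input B: C = (6.204·0.007457 + 0.359·3.2) / 6.563 = 0.1821 mg/L.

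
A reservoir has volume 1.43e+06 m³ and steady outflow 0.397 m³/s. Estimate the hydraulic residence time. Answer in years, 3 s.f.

Q = 0.397 m³/s × 3.156e+07 s/yr = 1.253e+07 m³/yr.
Hydraulic residence time τ = V/Q = 1.43e+06/1.253e+07 = 0.1141 yr.

0.114 yr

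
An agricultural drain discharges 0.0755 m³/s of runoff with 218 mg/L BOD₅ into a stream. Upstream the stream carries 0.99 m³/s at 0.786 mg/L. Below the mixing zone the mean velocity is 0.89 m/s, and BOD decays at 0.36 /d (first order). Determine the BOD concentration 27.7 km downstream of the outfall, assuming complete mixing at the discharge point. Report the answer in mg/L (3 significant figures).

After complete mixing, C₀ = (0.0755·218 + 0.99·0.786) / 1.065 = 16.18 mg/L.
Travel time t = 2.77e+04 m / 0.89 m/s = 3.112e+04 s = 0.3602 d.
C = 16.18·exp(−0.36·0.3602) = 16.18·0.8784 = 14.21 mg/L.

14.2 mg/L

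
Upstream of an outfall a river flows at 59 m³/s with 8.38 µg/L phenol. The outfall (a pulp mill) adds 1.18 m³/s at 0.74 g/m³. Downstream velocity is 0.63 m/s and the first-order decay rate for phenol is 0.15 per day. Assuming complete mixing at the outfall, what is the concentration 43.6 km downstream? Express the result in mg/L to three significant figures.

0.0202 mg/L

8.38 µg/L = 0.00838 mg/L.
After complete mixing, C₀ = (1.18·0.74 + 59·0.00838) / 60.18 = 0.02273 mg/L.
Travel time t = 4.36e+04 m / 0.63 m/s = 6.921e+04 s = 0.801 d.
C = 0.02273·exp(−0.15·0.801) = 0.02273·0.8868 = 0.02015 mg/L.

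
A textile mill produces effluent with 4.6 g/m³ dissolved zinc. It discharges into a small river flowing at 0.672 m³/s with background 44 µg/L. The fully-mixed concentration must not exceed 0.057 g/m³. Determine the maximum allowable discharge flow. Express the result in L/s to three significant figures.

1.92 L/s

44 µg/L = 0.044 mg/L.
Mass balance at complete mixing: C_std·(Q_w + Q_r) = Q_w·C_e + Q_r·C_b.
Rearranging, Q_w = Q_r·(C_std − C_b)/(C_e − C_std) = 0.672·(0.057 − 0.044) / (4.6 − 0.057) = 0.001923 m³/s.
= 1.923 L/s.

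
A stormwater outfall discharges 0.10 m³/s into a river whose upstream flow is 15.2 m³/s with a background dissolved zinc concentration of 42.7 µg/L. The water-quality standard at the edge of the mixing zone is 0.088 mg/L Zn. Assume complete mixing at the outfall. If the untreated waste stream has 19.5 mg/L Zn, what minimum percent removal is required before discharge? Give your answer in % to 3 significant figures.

42.7 µg/L = 0.0427 mg/L.
Mass balance: 0.088·15.3 = 0.1·Cₑ + 15.2·0.0427.
Cₑ = (1.346 − 0.649) / 0.1 = 6.974 mg/L.
Required removal = 1 − 6.974/19.5 = 64.24 %.

64.2 %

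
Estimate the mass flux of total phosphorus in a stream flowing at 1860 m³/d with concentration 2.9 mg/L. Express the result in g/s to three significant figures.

0.0624 g/s

1860 m³/d = 0.02153 m³/s.
Mass flux = Q·C = 0.02153 m³/s × 2.9 g/m³ = 0.06243 g/s.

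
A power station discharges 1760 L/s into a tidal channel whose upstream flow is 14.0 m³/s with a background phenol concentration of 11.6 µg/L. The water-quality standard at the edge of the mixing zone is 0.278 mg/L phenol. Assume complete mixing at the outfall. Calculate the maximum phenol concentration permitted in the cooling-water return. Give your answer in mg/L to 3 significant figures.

2.40 mg/L

1760 L/s = 1.76 m³/s.
11.6 µg/L = 0.0116 mg/L.
Mass balance: 0.278·15.76 = 1.76·Cₑ + 14·0.0116.
Cₑ = (4.381 − 0.1624) / 1.76 = 2.397 mg/L.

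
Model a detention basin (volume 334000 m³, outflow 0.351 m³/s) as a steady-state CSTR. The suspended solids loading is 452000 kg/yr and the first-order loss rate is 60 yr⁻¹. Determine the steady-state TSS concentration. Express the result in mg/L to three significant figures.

Outflow Q = 0.351 m³/s × 3.156e+07 s/yr = 1.108e+07 m³/yr.
Steady-state CSTR mass balance: W = Q·C + k·V·C, so C = W/(Q + kV).
Q + kV = 1.108e+07 + 60·334000 = 3.112e+07 m³/yr.
C = 452000/3.112e+07 = 0.01453 kg/m³ = 14.53 mg/L.

14.5 mg/L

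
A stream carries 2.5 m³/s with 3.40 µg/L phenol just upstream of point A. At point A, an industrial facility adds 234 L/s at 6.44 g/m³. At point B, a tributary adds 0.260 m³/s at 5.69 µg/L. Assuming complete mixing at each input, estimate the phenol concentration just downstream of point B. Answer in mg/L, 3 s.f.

3.40 µg/L = 0.0034 mg/L.
234 L/s = 0.234 m³/s.
After input A: C = (2.5·0.0034 + 0.234·6.44) / 2.734 = 0.5543 mg/L.
5.69 µg/L = 0.00569 mg/L.
After input B: C = (2.734·0.5543 + 0.26·0.00569) / 2.994 = 0.5067 mg/L.

0.507 mg/L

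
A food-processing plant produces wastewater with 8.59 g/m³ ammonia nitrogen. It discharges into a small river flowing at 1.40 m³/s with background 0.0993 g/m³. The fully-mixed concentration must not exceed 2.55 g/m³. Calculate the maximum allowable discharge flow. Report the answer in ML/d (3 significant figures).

Mass balance at complete mixing: C_std·(Q_w + Q_r) = Q_w·C_e + Q_r·C_b.
Rearranging, Q_w = Q_r·(C_std − C_b)/(C_e − C_std) = 1.40·(2.55 − 0.0993) / (8.59 − 2.55) = 0.568 m³/s.
= 49.08 ML/d.

49.1 ML/d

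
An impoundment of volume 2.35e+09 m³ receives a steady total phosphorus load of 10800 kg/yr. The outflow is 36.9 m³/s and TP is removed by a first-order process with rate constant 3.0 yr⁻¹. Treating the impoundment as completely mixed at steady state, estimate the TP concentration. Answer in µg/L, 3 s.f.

1.31 µg/L

Outflow Q = 36.9 m³/s × 3.156e+07 s/yr = 1.164e+09 m³/yr.
Steady-state CSTR mass balance: W = Q·C + k·V·C, so C = W/(Q + kV).
Q + kV = 1.164e+09 + 3.0·2.35e+09 = 8.214e+09 m³/yr.
C = 10800/8.214e+09 = 1.315e-06 kg/m³ = 0.001315 mg/L = 1.315 µg/L.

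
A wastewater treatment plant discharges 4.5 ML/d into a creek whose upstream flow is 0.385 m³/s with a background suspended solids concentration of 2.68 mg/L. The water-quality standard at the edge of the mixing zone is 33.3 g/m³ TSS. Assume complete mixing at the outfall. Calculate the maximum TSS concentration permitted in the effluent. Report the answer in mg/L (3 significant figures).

4.5 ML/d = 0.05208 m³/s.
Mass balance: 33.3·0.4371 = 0.05208·Cₑ + 0.385·2.68.
Cₑ = (14.55 − 1.032) / 0.05208 = 259.6 mg/L.

260 mg/L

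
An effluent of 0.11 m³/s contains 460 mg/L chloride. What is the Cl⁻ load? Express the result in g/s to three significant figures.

50.6 g/s

Mass flux = Q·C = 0.11 m³/s × 460 g/m³ = 50.6 g/s.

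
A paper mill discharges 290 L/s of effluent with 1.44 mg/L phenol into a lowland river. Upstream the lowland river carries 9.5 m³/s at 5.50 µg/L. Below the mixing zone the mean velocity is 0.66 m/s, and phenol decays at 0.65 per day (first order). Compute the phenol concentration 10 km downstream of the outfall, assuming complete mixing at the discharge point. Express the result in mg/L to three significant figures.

290 L/s = 0.29 m³/s.
5.50 µg/L = 0.0055 mg/L.
After complete mixing, C₀ = (0.29·1.44 + 9.5·0.0055) / 9.79 = 0.04799 mg/L.
Travel time t = 1e+04 m / 0.66 m/s = 1.515e+04 s = 0.1754 d.
C = 0.04799·exp(−0.65·0.1754) = 0.04799·0.8923 = 0.04282 mg/L.

0.0428 mg/L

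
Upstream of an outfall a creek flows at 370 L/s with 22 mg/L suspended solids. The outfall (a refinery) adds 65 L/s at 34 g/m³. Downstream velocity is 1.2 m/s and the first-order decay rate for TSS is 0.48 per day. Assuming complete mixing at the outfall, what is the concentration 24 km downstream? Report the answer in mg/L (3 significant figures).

65 L/s = 0.065 m³/s.
370 L/s = 0.37 m³/s.
After complete mixing, C₀ = (0.065·34 + 0.37·22) / 0.435 = 23.79 mg/L.
Travel time t = 2.4e+04 m / 1.2 m/s = 2e+04 s = 0.2315 d.
C = 23.79·exp(−0.48·0.2315) = 23.79·0.8948 = 21.29 mg/L.

21.3 mg/L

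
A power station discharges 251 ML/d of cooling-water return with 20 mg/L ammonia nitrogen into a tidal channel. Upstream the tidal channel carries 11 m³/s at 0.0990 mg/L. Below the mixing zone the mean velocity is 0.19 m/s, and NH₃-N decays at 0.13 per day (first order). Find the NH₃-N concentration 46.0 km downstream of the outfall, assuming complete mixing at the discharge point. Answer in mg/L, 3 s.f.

251 ML/d = 2.905 m³/s.
After complete mixing, C₀ = (2.905·20 + 11·0.099) / 13.91 = 4.257 mg/L.
Travel time t = 4.6e+04 m / 0.19 m/s = 2.421e+05 s = 2.802 d.
C = 4.257·exp(−0.13·2.802) = 4.257·0.6947 = 2.957 mg/L.

2.96 mg/L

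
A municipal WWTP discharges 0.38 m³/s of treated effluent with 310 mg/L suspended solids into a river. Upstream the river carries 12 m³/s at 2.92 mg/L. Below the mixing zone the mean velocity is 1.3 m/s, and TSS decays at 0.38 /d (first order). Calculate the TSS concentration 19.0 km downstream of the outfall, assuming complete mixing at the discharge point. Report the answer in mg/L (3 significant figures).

After complete mixing, C₀ = (0.38·310 + 12·2.92) / 12.38 = 12.35 mg/L.
Travel time t = 1.9e+04 m / 1.3 m/s = 1.462e+04 s = 0.1692 d.
C = 12.35·exp(−0.38·0.1692) = 12.35·0.9377 = 11.58 mg/L.

11.6 mg/L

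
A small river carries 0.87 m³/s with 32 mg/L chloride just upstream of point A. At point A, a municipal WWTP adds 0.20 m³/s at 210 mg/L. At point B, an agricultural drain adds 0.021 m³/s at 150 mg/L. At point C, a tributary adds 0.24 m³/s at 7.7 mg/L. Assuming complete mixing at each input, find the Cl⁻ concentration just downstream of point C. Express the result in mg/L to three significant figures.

After input A: C = (0.87·32 + 0.2·210) / 1.07 = 65.27 mg/L.
After input B: C = (1.07·65.27 + 0.021·150) / 1.091 = 66.9 mg/L.
After input C: C = (1.091·66.9 + 0.24·7.7) / 1.331 = 56.23 mg/L.

56.2 mg/L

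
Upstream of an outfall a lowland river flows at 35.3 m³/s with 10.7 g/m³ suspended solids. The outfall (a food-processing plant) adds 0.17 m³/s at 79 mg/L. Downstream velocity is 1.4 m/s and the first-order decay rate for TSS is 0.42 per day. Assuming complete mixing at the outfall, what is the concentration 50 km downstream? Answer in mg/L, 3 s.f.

After complete mixing, C₀ = (0.17·79 + 35.3·10.7) / 35.47 = 11.03 mg/L.
Travel time t = 5e+04 m / 1.4 m/s = 3.571e+04 s = 0.4134 d.
C = 11.03·exp(−0.42·0.4134) = 11.03·0.8406 = 9.27 mg/L.

9.27 mg/L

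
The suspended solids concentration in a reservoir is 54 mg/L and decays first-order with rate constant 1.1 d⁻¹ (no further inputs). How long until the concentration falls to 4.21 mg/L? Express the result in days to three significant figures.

2.32 d

t = ln(C₀/C)/k = ln(54/4.21)/1.1 = 2.552/1.1 = 2.32 d.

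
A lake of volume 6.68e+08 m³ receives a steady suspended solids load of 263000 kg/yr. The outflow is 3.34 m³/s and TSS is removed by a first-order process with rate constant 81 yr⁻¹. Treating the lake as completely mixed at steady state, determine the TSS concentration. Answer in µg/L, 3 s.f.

Outflow Q = 3.34 m³/s × 3.156e+07 s/yr = 1.054e+08 m³/yr.
Steady-state CSTR mass balance: W = Q·C + k·V·C, so C = W/(Q + kV).
Q + kV = 1.054e+08 + 81·6.68e+08 = 5.421e+10 m³/yr.
C = 263000/5.421e+10 = 4.851e-06 kg/m³ = 0.004851 mg/L = 4.851 µg/L.

4.85 µg/L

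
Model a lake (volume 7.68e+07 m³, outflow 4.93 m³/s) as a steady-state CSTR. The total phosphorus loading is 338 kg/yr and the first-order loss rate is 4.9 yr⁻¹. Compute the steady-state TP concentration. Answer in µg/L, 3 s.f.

Outflow Q = 4.93 m³/s × 3.156e+07 s/yr = 1.556e+08 m³/yr.
Steady-state CSTR mass balance: W = Q·C + k·V·C, so C = W/(Q + kV).
Q + kV = 1.556e+08 + 4.9·7.68e+07 = 5.319e+08 m³/yr.
C = 338/5.319e+08 = 6.355e-07 kg/m³ = 0.0006355 mg/L = 0.6355 µg/L.

0.635 µg/L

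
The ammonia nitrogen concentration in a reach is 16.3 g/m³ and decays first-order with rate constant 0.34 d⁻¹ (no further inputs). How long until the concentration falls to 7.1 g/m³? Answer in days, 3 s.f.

t = ln(C₀/C)/k = ln(16.3/7.1)/0.34 = 0.8311/0.34 = 2.444 d.

2.44 d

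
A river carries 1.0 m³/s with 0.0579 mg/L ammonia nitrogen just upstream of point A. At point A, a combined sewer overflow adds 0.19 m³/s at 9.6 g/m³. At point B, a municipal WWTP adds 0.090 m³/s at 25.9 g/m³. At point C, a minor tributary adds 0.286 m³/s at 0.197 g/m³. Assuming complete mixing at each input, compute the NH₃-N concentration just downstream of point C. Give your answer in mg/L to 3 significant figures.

2.73 mg/L

After input A: C = (1·0.0579 + 0.19·9.6) / 1.19 = 1.581 mg/L.
After input B: C = (1.19·1.581 + 0.09·25.9) / 1.28 = 3.291 mg/L.
After input C: C = (1.28·3.291 + 0.286·0.197) / 1.566 = 2.726 mg/L.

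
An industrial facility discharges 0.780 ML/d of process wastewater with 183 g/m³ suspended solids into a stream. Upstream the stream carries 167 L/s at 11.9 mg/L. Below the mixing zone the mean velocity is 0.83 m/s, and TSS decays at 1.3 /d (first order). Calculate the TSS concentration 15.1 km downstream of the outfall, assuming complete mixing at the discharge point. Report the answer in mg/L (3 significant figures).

15.7 mg/L

0.780 ML/d = 0.009028 m³/s.
167 L/s = 0.167 m³/s.
After complete mixing, C₀ = (0.009028·183 + 0.167·11.9) / 0.176 = 20.68 mg/L.
Travel time t = 1.51e+04 m / 0.83 m/s = 1.819e+04 s = 0.2106 d.
C = 20.68·exp(−1.3·0.2106) = 20.68·0.7605 = 15.72 mg/L.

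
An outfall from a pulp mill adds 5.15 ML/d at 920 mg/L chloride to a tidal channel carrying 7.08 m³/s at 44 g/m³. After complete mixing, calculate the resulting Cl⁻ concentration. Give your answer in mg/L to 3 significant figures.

51.3 mg/L

5.15 ML/d = 0.05961 m³/s.
By mass balance at complete mixing, C = (0.05961·920 + 7.08·44) / (0.05961 + 7.08) = 366.4/7.14 = 51.31 mg/L.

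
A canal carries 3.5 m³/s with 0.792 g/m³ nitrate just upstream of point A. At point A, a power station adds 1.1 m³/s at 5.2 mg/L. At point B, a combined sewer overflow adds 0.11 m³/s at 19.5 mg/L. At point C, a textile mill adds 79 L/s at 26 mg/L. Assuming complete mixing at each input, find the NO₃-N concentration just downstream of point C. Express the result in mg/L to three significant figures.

2.65 mg/L

After input A: C = (3.5·0.792 + 1.1·5.2) / 4.6 = 1.846 mg/L.
After input B: C = (4.6·1.846 + 0.11·19.5) / 4.71 = 2.258 mg/L.
79 L/s = 0.079 m³/s.
After input C: C = (4.71·2.258 + 0.079·26) / 4.789 = 2.65 mg/L.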